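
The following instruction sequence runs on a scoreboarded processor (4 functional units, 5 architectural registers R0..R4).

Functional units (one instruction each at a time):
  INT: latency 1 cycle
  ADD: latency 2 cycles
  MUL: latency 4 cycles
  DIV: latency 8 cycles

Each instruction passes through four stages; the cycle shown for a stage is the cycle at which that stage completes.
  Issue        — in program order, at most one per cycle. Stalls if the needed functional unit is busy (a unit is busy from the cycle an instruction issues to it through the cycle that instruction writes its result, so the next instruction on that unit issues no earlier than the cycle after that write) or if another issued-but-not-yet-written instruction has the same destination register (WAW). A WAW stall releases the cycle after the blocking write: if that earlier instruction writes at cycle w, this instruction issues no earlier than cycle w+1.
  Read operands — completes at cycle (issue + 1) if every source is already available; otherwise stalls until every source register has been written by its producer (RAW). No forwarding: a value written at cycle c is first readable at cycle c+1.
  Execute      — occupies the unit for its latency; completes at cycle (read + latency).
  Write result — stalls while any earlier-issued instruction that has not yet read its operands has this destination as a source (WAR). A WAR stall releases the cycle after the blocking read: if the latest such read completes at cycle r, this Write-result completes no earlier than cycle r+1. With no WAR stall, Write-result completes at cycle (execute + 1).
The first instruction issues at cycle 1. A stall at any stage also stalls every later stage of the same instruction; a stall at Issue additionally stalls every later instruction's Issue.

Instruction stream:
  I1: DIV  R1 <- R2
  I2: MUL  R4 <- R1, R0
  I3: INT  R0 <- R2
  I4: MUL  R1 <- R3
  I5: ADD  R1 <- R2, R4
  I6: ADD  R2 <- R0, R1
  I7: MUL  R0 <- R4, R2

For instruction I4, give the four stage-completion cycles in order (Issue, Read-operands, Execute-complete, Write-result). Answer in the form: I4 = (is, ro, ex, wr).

[1] I1→DIV
[2] I1 RO; I2→MUL
[3] I3→INT
[4] I3 RO
[5] I3 EX
[10] I1 EX
[11] I1 WR R1
[12] I2 RO
[13] I3 WR R0
[16] I2 EX
[17] I2 WR R4
[18] I4→MUL
[19] I4 RO
[23] I4 EX
[24] I4 WR R1
[25] I5→ADD
[26] I5 RO
[28] I5 EX
[29] I5 WR R1
[30] I6→ADD
[31] I6 RO; I7→MUL
[33] I6 EX
[34] I6 WR R2
[35] I7 RO
[39] I7 EX
[40] I7 WR R0

I4 = (18, 19, 23, 24)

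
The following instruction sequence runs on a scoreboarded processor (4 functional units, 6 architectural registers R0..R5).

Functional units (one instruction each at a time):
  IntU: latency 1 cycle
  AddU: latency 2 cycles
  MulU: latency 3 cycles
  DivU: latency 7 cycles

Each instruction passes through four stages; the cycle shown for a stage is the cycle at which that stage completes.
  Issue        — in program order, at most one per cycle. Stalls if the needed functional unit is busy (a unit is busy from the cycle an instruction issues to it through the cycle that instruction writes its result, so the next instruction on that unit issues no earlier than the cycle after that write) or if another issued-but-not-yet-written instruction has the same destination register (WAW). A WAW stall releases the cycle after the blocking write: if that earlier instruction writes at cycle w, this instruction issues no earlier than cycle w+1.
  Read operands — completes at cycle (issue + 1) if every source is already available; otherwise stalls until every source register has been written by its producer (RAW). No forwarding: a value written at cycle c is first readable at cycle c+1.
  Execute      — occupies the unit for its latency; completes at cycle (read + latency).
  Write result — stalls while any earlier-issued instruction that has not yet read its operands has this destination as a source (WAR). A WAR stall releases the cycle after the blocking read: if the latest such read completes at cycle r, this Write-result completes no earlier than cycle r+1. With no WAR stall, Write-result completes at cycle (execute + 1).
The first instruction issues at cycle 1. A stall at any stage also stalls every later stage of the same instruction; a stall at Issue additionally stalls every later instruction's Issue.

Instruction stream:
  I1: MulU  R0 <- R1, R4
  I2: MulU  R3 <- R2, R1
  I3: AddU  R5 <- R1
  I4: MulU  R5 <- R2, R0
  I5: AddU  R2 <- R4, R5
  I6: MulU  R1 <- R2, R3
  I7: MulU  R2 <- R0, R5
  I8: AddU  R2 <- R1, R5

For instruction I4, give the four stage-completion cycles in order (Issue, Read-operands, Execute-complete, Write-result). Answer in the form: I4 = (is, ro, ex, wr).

cycle 1: I1→MulU
cycle 2: I1 RO
cycle 5: I1 EX
cycle 6: I1 WR R0
cycle 7: I2→MulU
cycle 8: I2 RO | I3→AddU
cycle 9: I3 RO
cycle 11: I2 EX | I3 EX
cycle 12: I2 WR R3 | I3 WR R5
cycle 13: I4→MulU
cycle 14: I4 RO | I5→AddU
cycle 17: I4 EX
cycle 18: I4 WR R5
cycle 19: I5 RO | I6→MulU
cycle 21: I5 EX
cycle 22: I5 WR R2
cycle 23: I6 RO
cycle 26: I6 EX
cycle 27: I6 WR R1
cycle 28: I7→MulU
cycle 29: I7 RO
cycle 32: I7 EX
cycle 33: I7 WR R2
cycle 34: I8→AddU
cycle 35: I8 RO
cycle 37: I8 EX
cycle 38: I8 WR R2

I4 = (13, 14, 17, 18)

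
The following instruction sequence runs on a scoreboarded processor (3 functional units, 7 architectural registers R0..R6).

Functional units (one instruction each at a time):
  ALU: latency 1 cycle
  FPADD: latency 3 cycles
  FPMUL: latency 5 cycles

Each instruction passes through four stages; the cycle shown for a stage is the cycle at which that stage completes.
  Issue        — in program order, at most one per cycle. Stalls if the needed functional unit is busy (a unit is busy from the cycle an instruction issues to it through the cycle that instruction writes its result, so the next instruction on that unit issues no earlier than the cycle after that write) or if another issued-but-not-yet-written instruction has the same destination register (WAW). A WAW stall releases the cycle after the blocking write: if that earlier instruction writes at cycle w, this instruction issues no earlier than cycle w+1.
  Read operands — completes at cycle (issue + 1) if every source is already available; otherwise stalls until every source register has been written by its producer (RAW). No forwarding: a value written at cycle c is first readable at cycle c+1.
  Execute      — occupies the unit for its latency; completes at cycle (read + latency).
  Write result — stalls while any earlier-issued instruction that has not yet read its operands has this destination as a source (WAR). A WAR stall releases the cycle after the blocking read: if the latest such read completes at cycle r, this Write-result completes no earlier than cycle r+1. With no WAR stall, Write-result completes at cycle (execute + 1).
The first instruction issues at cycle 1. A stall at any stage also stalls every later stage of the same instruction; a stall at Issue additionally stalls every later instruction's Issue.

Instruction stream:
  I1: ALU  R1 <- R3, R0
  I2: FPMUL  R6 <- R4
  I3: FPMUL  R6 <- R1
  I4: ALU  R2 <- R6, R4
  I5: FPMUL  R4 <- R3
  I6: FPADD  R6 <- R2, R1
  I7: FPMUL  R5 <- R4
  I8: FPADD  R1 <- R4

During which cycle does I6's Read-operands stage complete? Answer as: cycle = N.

cycle = 21

  I1 | 1 | 2 | 3 | 4
  I2 | 2 | 3 | 8 | 9
  I3 | 10 | 11 | 16 | 17   struct: FPMUL busy until I2 writes@9
  I4 | 11 | 18 | 19 | 20   RAW R6: wait I3 write@17
  I5 | 18 | 19 | 24 | 25   struct: FPMUL busy until I3 writes@17
  I6 | 19 | 21 | 24 | 25   RAW R2: wait I4 write@20
  I7 | 26 | 27 | 32 | 33   struct: FPMUL busy until I5 writes@25
  I8 | 27 | 28 | 31 | 32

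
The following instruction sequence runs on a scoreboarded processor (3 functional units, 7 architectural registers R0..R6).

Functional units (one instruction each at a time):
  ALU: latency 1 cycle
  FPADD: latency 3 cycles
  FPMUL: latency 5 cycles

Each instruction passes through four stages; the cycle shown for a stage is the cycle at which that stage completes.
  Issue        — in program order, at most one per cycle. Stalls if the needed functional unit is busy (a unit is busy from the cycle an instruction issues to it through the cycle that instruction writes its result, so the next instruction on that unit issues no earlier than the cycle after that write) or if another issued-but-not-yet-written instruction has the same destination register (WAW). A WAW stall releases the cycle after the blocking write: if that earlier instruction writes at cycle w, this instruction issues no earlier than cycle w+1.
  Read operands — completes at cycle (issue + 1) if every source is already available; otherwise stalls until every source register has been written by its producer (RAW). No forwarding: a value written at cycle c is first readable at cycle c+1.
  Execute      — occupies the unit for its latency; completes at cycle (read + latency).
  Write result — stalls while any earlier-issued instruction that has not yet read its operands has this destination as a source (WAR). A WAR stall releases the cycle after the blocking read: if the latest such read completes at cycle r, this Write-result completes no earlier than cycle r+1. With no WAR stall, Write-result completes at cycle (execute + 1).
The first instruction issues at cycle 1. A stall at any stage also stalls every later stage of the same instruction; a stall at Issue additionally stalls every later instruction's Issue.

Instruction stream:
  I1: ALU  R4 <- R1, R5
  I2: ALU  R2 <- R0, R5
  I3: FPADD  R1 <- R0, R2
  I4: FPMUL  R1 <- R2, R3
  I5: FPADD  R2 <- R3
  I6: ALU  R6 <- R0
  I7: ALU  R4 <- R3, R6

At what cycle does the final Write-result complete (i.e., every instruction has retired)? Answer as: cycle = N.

[1] I1 issues→ALU
[2] I1 reads
[3] I1 exec-done
[4] I1 writes R4
[5] I2 issues→ALU
[6] I2 reads, I3 issues→FPADD
[7] I2 exec-done
[8] I2 writes R2
[9] I3 reads
[12] I3 exec-done
[13] I3 writes R1
[14] I4 issues→FPMUL
[15] I4 reads, I5 issues→FPADD
[16] I5 reads, I6 issues→ALU
[17] I6 reads
[18] I6 exec-done
[19] I5 exec-done, I6 writes R6
[20] I4 exec-done, I5 writes R2, I7 issues→ALU
[21] I4 writes R1, I7 reads
[22] I7 exec-done
[23] I7 writes R4

cycle = 23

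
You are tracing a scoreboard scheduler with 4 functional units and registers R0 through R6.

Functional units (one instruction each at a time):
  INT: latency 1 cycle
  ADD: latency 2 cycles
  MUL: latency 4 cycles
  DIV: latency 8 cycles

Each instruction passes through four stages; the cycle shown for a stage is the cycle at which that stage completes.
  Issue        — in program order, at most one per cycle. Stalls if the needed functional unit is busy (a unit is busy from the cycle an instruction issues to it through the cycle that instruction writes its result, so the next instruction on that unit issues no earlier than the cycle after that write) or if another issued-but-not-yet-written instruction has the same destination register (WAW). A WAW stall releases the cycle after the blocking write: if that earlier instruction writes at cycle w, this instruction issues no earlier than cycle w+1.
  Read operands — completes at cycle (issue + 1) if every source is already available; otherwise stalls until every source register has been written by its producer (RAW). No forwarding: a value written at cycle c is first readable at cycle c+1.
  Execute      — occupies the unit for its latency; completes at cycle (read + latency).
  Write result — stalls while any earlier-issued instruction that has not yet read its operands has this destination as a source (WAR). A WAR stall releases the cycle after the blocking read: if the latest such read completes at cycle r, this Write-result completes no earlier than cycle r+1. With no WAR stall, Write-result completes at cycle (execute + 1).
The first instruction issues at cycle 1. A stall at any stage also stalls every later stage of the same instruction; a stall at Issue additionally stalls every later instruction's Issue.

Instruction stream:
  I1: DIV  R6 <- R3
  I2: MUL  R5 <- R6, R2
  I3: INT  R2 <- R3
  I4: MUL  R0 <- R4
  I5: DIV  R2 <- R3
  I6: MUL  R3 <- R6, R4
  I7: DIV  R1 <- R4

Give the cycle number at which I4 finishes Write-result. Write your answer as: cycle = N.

I1  is:1  ro:2  ex:10  wr:11
I2  is:2  ro:12  ex:16  wr:17  — RAW R6: wait I1 write@11
I3  is:3  ro:4  ex:5  wr:13  — WAR R2: wait I2 read@12
I4  is:18  ro:19  ex:23  wr:24  — struct: MUL busy until I2 writes@17
I5  is:19  ro:20  ex:28  wr:29
I6  is:25  ro:26  ex:30  wr:31  — struct: MUL busy until I4 writes@24
I7  is:30  ro:31  ex:39  wr:40  — struct: DIV busy until I5 writes@29

cycle = 24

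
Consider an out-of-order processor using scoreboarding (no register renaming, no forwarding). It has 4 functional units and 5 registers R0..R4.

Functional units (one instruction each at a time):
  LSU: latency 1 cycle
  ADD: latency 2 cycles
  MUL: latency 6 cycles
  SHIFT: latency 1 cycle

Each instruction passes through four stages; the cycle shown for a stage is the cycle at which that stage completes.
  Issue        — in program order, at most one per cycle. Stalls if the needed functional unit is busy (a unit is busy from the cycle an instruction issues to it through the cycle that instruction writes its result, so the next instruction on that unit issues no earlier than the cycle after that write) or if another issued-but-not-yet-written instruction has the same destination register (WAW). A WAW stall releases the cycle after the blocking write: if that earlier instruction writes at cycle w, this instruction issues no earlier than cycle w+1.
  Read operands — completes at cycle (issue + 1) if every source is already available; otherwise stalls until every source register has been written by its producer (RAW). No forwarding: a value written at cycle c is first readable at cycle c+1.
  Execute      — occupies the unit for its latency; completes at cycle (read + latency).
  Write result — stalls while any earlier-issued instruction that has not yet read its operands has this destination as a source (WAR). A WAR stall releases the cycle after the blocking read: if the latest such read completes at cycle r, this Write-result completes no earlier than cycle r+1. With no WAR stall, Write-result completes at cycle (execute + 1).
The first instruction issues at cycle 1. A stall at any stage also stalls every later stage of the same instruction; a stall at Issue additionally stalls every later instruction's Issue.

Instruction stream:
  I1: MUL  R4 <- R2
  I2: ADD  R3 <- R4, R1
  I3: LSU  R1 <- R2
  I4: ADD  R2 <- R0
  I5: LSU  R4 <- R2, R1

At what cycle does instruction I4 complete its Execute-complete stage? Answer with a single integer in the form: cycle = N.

cycle = 17

c1: I1 issues→MUL
c2: I1 reads | I2 issues→ADD
c3: I3 issues→LSU
c4: I3 reads
c5: I3 exec-done
c8: I1 exec-done
c9: I1 writes R4
c10: I2 reads
c11: I3 writes R1
c12: I2 exec-done
c13: I2 writes R3
c14: I4 issues→ADD
c15: I4 reads | I5 issues→LSU
c17: I4 exec-done
c18: I4 writes R2
c19: I5 reads
c20: I5 exec-done
c21: I5 writes R4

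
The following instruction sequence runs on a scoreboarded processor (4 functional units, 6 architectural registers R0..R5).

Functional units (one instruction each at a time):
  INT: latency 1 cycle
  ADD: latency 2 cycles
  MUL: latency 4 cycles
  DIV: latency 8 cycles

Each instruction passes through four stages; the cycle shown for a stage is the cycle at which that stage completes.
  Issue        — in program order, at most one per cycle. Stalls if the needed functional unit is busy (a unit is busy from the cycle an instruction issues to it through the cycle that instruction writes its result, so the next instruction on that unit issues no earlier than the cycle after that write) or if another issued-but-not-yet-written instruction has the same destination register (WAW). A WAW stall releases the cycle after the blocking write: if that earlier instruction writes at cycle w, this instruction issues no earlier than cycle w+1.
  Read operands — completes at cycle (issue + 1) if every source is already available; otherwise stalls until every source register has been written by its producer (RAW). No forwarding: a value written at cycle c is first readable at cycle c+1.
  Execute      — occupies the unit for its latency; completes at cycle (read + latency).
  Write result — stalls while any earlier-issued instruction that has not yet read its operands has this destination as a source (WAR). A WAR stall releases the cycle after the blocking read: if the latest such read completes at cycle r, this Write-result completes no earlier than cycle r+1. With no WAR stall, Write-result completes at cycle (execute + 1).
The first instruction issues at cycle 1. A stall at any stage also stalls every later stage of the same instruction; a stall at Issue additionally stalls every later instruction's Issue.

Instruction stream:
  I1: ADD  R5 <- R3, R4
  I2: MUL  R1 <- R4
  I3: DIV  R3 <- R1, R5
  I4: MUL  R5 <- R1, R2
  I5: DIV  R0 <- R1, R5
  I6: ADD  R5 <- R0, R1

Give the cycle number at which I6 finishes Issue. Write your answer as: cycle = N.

cycle = 20

c1: issue I1 (ADD)
c2: I1 read-ops, issue I2 (MUL)
c3: I2 read-ops, issue I3 (DIV)
c4: I1 finished on ADD
c5: I1→R5
c7: I2 finished on MUL
c8: I2→R1
c9: I3 read-ops, issue I4 (MUL)
c10: I4 read-ops
c14: I4 finished on MUL
c15: I4→R5
c17: I3 finished on DIV
c18: I3→R3
c19: issue I5 (DIV)
c20: I5 read-ops, issue I6 (ADD)
c28: I5 finished on DIV
c29: I5→R0
c30: I6 read-ops
c32: I6 finished on ADD
c33: I6→R5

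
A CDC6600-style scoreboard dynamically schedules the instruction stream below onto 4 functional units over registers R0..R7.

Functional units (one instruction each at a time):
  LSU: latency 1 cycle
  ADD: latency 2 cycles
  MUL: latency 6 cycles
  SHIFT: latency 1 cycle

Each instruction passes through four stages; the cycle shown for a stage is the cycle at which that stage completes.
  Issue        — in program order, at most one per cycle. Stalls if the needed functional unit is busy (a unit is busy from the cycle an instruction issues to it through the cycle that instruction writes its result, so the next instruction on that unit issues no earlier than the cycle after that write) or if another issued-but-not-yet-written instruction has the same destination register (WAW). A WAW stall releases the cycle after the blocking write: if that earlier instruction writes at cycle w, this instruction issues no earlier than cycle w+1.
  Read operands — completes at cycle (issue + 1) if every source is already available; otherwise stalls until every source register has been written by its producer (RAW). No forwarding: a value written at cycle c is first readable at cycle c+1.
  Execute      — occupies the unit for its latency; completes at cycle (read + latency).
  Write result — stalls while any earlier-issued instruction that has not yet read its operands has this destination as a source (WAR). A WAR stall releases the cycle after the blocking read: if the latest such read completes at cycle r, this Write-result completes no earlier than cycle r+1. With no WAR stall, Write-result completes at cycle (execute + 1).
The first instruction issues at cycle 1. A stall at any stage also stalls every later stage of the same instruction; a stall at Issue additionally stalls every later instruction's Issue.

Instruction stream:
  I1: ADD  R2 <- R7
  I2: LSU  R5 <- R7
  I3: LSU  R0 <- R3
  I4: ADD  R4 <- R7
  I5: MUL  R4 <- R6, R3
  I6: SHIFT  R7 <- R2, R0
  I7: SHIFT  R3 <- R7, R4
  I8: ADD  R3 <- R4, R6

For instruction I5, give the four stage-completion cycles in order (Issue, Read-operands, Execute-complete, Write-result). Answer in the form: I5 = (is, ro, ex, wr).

I1  is:1  ro:2  ex:4  wr:5
I2  is:2  ro:3  ex:4  wr:5
I3  is:6  ro:7  ex:8  wr:9  — struct: LSU busy until I2 writes@5
I4  is:7  ro:8  ex:10  wr:11
I5  is:12  ro:13  ex:19  wr:20  — WAW R4: wait I4 write@11
I6  is:13  ro:14  ex:15  wr:16
I7  is:17  ro:21  ex:22  wr:23  — struct: SHIFT busy until I6 writes@16, RAW R4: wait I5 write@20
I8  is:24  ro:25  ex:27  wr:28  — WAW R3: wait I7 write@23

I5 = (12, 13, 19, 20)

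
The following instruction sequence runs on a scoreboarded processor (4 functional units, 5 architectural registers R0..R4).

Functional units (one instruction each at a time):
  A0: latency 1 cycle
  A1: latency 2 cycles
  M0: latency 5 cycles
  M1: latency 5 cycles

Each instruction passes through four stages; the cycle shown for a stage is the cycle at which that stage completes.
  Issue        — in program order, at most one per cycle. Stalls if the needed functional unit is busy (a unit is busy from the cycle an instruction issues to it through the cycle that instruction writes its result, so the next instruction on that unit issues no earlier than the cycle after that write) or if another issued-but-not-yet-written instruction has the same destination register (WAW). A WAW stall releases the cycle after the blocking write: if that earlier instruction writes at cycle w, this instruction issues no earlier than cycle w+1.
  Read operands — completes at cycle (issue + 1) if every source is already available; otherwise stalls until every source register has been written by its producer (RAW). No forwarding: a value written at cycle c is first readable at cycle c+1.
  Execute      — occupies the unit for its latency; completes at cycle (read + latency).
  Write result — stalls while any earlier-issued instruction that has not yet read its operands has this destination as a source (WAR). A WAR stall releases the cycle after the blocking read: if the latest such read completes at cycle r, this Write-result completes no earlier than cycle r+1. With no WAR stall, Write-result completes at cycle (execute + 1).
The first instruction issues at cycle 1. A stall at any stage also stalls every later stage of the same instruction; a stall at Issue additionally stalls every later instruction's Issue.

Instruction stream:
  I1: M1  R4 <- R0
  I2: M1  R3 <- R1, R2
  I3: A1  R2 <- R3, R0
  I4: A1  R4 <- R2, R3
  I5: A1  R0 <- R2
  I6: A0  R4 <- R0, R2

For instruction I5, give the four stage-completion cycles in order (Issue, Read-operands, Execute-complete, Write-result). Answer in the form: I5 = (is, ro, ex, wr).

I1 -> (1, 2, 7, 8)
I2 -> (9, 10, 15, 16)  // struct: M1 busy until I1 writes@8
I3 -> (10, 17, 19, 20)  // RAW R3: wait I2 write@16
I4 -> (21, 22, 24, 25)  // struct: A1 busy until I3 writes@20
I5 -> (26, 27, 29, 30)  // struct: A1 busy until I4 writes@25
I6 -> (27, 31, 32, 33)  // RAW R0: wait I5 write@30

I5 = (26, 27, 29, 30)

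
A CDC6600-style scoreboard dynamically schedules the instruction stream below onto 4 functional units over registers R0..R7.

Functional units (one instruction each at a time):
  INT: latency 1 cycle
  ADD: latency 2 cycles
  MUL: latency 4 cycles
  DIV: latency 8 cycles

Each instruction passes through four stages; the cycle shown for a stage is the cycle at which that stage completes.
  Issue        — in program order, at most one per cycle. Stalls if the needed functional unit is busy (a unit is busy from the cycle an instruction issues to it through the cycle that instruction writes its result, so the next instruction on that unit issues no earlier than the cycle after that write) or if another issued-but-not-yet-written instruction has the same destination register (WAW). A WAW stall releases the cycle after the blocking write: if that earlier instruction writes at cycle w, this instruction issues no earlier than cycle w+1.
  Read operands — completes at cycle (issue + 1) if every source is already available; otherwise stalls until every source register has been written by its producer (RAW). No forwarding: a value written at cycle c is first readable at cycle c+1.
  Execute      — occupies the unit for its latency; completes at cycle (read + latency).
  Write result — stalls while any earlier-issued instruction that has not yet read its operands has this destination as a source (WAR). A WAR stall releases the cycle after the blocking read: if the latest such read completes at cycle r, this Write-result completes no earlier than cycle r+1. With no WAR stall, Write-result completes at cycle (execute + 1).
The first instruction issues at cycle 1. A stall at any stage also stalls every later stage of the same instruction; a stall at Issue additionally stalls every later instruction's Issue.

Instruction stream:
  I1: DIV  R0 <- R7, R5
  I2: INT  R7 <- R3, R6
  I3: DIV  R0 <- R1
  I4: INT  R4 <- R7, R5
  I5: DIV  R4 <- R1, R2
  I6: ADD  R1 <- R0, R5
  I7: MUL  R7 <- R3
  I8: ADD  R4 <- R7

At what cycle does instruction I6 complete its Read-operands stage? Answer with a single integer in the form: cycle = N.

t=1  I1 dispatched to DIV
t=2  I1 operands ready · I2 dispatched to INT
t=3  I2 operands ready
t=4  I2 complete
t=5  R7←I2
t=10  I1 complete
t=11  R0←I1
t=12  I3 dispatched to DIV
t=13  I3 operands ready · I4 dispatched to INT
t=14  I4 operands ready
t=15  I4 complete
t=16  R4←I4
t=21  I3 complete
t=22  R0←I3
t=23  I5 dispatched to DIV
t=24  I5 operands ready · I6 dispatched to ADD
t=25  I6 operands ready · I7 dispatched to MUL
t=26  I7 operands ready
t=27  I6 complete
t=28  R1←I6
t=30  I7 complete
t=31  R7←I7
t=32  I5 complete
t=33  R4←I5
t=34  I8 dispatched to ADD
t=35  I8 operands ready
t=37  I8 complete
t=38  R4←I8

cycle = 25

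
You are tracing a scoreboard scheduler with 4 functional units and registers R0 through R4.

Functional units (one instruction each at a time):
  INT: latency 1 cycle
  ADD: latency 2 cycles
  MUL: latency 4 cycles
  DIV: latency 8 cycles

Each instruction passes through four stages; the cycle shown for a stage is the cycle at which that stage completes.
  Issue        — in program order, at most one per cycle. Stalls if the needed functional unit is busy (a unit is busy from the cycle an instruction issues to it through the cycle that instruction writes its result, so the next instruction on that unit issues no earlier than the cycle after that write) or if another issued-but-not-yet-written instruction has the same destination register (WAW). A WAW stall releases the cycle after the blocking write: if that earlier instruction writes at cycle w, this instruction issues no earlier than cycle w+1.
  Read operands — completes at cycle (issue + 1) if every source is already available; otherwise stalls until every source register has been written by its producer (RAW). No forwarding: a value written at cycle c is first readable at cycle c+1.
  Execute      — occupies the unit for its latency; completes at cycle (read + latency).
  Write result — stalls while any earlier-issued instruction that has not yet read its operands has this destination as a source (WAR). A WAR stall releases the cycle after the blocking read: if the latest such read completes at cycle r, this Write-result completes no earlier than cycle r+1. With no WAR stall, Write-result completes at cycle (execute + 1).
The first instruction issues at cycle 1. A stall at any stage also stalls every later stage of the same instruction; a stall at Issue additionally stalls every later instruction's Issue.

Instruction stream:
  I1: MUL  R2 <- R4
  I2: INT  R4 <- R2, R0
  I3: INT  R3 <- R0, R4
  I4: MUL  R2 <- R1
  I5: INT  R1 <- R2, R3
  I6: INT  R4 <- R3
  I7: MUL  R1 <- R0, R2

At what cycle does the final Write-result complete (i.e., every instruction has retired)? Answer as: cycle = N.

[1] I1 issues→MUL
[2] I1 reads; I2 issues→INT
[6] I1 exec-done
[7] I1 writes R2
[8] I2 reads
[9] I2 exec-done
[10] I2 writes R4
[11] I3 issues→INT
[12] I3 reads; I4 issues→MUL
[13] I3 exec-done; I4 reads
[14] I3 writes R3
[15] I5 issues→INT
[17] I4 exec-done
[18] I4 writes R2
[19] I5 reads
[20] I5 exec-done
[21] I5 writes R1
[22] I6 issues→INT
[23] I6 reads; I7 issues→MUL
[24] I6 exec-done; I7 reads
[25] I6 writes R4
[28] I7 exec-done
[29] I7 writes R1

cycle = 29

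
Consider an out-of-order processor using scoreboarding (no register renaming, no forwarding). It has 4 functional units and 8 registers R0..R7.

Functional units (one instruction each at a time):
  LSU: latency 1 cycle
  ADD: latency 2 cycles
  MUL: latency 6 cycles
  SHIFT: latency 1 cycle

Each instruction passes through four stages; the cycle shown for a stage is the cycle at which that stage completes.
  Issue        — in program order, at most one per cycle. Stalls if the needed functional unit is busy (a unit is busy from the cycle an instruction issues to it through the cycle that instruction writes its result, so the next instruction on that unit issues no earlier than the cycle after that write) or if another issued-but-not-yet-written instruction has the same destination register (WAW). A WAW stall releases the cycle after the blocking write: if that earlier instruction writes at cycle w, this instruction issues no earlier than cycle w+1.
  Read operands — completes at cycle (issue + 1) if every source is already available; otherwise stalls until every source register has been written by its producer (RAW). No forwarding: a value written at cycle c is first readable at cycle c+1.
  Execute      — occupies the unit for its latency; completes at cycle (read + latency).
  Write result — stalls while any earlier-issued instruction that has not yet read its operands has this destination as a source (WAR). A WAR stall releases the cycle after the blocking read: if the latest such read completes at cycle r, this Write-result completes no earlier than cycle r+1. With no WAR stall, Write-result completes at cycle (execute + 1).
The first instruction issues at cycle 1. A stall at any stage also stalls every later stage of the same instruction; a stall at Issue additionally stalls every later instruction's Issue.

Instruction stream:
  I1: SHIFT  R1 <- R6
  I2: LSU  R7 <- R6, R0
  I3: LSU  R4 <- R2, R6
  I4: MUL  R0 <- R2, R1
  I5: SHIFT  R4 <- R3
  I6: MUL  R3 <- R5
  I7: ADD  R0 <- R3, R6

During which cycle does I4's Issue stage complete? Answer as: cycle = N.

cycle = 7

t=1  I1→SHIFT
t=2  I1 RO; I2→LSU
t=3  I1 EX; I2 RO
t=4  I1 WR R1; I2 EX
t=5  I2 WR R7
t=6  I3→LSU
t=7  I3 RO; I4→MUL
t=8  I3 EX; I4 RO
t=9  I3 WR R4
t=10  I5→SHIFT
t=11  I5 RO
t=12  I5 EX
t=13  I5 WR R4
t=14  I4 EX
t=15  I4 WR R0
t=16  I6→MUL
t=17  I6 RO; I7→ADD
t=23  I6 EX
t=24  I6 WR R3
t=25  I7 RO
t=27  I7 EX
t=28  I7 WR R0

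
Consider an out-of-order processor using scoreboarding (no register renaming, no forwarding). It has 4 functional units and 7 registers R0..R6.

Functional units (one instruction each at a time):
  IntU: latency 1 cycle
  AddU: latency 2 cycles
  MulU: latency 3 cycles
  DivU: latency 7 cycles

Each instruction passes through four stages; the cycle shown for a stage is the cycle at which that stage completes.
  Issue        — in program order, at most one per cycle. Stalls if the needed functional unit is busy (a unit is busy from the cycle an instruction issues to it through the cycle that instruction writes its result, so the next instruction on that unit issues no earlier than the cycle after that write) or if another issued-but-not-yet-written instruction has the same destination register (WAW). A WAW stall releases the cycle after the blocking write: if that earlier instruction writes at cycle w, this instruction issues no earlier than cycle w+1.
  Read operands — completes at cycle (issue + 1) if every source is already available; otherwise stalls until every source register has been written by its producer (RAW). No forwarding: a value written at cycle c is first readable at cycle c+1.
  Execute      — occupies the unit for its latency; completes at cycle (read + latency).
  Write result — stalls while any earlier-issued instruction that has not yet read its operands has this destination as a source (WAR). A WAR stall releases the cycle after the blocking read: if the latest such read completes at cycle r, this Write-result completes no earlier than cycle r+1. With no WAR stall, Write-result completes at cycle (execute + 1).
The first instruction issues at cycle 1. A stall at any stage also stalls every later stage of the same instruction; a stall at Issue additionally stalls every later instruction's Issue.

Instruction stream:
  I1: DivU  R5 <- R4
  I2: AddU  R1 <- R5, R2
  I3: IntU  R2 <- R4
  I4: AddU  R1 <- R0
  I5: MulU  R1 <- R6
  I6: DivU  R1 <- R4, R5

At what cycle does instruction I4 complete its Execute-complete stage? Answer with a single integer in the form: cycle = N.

cycle = 18

c1: I1 issues→DivU
c2: I1 reads · I2 issues→AddU
c3: I3 issues→IntU
c4: I3 reads
c5: I3 exec-done
c9: I1 exec-done
c10: I1 writes R5
c11: I2 reads
c12: I3 writes R2
c13: I2 exec-done
c14: I2 writes R1
c15: I4 issues→AddU
c16: I4 reads
c18: I4 exec-done
c19: I4 writes R1
c20: I5 issues→MulU
c21: I5 reads
c24: I5 exec-done
c25: I5 writes R1
c26: I6 issues→DivU
c27: I6 reads
c34: I6 exec-done
c35: I6 writes R1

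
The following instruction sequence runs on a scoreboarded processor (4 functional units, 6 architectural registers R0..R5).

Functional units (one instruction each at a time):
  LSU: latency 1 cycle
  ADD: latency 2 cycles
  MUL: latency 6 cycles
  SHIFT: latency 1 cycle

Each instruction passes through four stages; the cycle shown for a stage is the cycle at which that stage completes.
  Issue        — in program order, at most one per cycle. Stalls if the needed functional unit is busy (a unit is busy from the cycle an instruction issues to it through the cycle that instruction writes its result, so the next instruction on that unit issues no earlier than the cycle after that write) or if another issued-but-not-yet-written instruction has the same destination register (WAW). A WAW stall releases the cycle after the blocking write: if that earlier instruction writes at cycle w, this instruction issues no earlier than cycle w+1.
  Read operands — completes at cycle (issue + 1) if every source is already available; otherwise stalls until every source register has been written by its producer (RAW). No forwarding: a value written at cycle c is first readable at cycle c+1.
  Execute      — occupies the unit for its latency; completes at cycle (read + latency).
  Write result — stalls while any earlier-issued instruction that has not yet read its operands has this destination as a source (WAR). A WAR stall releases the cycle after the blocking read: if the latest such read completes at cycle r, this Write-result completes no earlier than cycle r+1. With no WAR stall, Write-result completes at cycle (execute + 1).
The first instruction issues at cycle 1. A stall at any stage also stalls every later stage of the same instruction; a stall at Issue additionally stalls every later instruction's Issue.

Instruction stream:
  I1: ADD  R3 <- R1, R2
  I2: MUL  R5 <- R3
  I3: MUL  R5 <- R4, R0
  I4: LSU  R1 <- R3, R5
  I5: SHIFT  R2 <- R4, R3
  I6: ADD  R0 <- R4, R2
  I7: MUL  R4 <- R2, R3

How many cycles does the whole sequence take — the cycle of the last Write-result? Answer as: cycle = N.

I1  is:1  ro:2  ex:4  wr:5
I2  is:2  ro:6  ex:12  wr:13  — RAW R3: wait I1 write@5
I3  is:14  ro:15  ex:21  wr:22  — struct: MUL busy until I2 writes@13
I4  is:15  ro:23  ex:24  wr:25  — RAW R5: wait I3 write@22
I5  is:16  ro:17  ex:18  wr:19
I6  is:17  ro:20  ex:22  wr:23  — RAW R2: wait I5 write@19
I7  is:23  ro:24  ex:30  wr:31  — struct: MUL busy until I3 writes@22

cycle = 31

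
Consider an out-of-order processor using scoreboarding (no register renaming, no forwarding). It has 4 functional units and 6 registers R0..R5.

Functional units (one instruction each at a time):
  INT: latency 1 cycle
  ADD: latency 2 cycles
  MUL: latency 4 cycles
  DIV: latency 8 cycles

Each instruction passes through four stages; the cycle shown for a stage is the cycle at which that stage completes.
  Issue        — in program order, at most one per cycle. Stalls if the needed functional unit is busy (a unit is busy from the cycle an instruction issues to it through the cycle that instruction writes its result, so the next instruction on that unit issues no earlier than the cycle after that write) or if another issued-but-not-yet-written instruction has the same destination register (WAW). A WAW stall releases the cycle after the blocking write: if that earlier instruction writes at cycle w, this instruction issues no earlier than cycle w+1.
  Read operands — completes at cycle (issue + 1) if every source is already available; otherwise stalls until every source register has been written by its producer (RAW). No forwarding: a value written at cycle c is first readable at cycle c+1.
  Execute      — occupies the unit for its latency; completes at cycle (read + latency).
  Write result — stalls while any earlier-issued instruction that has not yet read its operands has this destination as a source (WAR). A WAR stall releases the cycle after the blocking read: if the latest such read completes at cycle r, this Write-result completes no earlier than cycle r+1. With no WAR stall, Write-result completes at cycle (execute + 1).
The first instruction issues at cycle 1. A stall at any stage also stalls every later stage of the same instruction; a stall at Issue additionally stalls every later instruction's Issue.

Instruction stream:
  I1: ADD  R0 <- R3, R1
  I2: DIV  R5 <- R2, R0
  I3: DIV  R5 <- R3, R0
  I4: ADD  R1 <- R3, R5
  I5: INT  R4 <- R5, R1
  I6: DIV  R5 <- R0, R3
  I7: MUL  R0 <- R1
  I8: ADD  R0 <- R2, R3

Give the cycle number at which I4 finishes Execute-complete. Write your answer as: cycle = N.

[1] I1 issues→ADD
[2] I1 reads · I2 issues→DIV
[4] I1 exec-done
[5] I1 writes R0
[6] I2 reads
[14] I2 exec-done
[15] I2 writes R5
[16] I3 issues→DIV
[17] I3 reads · I4 issues→ADD
[18] I5 issues→INT
[25] I3 exec-done
[26] I3 writes R5
[27] I4 reads · I6 issues→DIV
[28] I6 reads · I7 issues→MUL
[29] I4 exec-done
[30] I4 writes R1
[31] I5 reads · I7 reads
[32] I5 exec-done
[33] I5 writes R4
[35] I7 exec-done
[36] I6 exec-done · I7 writes R0
[37] I6 writes R5 · I8 issues→ADD
[38] I8 reads
[40] I8 exec-done
[41] I8 writes R0

cycle = 29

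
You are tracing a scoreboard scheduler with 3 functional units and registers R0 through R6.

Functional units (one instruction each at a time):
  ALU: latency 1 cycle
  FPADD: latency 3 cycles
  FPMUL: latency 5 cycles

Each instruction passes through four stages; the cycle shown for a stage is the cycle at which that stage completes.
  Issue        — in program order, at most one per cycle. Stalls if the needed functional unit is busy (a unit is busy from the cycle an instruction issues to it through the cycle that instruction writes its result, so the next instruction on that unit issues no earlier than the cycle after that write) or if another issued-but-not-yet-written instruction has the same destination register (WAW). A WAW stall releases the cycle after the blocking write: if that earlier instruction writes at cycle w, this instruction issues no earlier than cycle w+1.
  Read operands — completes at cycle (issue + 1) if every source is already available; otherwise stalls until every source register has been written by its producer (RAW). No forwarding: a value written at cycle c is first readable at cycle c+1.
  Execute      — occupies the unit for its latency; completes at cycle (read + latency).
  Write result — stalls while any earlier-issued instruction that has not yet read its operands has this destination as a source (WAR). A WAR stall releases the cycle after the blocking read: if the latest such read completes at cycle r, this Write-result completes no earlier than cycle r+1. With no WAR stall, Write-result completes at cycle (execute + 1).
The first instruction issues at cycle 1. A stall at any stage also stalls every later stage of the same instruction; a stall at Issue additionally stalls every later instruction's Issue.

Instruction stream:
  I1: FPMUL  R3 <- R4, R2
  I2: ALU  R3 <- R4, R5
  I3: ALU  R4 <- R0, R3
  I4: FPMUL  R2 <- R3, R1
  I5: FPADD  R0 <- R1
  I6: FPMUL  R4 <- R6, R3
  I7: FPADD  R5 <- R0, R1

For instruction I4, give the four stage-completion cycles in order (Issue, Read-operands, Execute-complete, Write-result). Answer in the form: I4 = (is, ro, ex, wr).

I4 = (14, 15, 20, 21)

c1: issue I1 (FPMUL)
c2: I1 read-ops
c7: I1 finished on FPMUL
c8: I1→R3
c9: issue I2 (ALU)
c10: I2 read-ops
c11: I2 finished on ALU
c12: I2→R3
c13: issue I3 (ALU)
c14: I3 read-ops; issue I4 (FPMUL)
c15: I3 finished on ALU; I4 read-ops; issue I5 (FPADD)
c16: I3→R4; I5 read-ops
c19: I5 finished on FPADD
c20: I4 finished on FPMUL; I5→R0
c21: I4→R2
c22: issue I6 (FPMUL)
c23: I6 read-ops; issue I7 (FPADD)
c24: I7 read-ops
c27: I7 finished on FPADD
c28: I6 finished on FPMUL; I7→R5
c29: I6→R4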